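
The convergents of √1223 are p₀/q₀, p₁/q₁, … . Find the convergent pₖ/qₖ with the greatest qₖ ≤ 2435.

√1223 = [34; 1, 33, 1, 68, …] (period length 4).
Convergents:
  p_0/q_0 = 34/1
  p_1/q_1 = 35/1
  p_2/q_2 = 1189/34
  p_3/q_3 = 1224/35
  p_4/q_4 = 84421/2414
  p_5/q_5 = 85645/2449
q_4 = 2414 ≤ 2435 < 2449 = q_5, so the answer is 84421/2414.

84421/2414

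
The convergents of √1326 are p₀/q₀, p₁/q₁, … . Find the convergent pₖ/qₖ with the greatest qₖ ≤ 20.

√1326 = [36; 2, 2, 2, 2, 2, 72, …] (period length 6).
Convergents:
  p_0/q_0 = 36/1
  p_1/q_1 = 73/2
  p_2/q_2 = 182/5
  p_3/q_3 = 437/12
  p_4/q_4 = 1056/29
q_3 = 12 ≤ 20 < 29 = q_4, so the answer is 437/12.

437/12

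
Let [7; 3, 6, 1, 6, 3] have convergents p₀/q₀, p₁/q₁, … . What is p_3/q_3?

161/22

Using pₖ = aₖpₖ₋₁ + pₖ₋₂, qₖ = aₖqₖ₋₁ + qₖ₋₂ (with p₋₁=1, p₋₂=0, q₋₁=0, q₋₂=1):
  k=0: a=7, p=7, q=1
  k=1: a=3, p=22, q=3
  k=2: a=6, p=139, q=19
  k=3: a=1, p=161, q=22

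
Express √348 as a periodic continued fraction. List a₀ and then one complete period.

a₀ = ⌊√348⌋ = 18.

[18; 1, 1, 1, 8, 1, 1, 1, 36]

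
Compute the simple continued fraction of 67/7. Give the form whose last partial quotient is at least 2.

[9; 1, 1, 3]

67 = 9*7 + 4
7 = 1*4 + 3
4 = 1*3 + 1
3 = 3*1 + 0  (stop)
So 67/7 = [9; 1, 1, 3].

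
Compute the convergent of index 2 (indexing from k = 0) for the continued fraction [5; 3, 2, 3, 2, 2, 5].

Using pₖ = aₖpₖ₋₁ + pₖ₋₂, qₖ = aₖqₖ₋₁ + qₖ₋₂ (with p₋₁=1, p₋₂=0, q₋₁=0, q₋₂=1):
  k=0: a=5, p=5, q=1
  k=1: a=3, p=16, q=3
  k=2: a=2, p=37, q=7

37/7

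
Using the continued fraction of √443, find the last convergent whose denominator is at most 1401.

√443 = [21; 21, 42, …] (period length 2).
Convergents:
  p_0/q_0 = 21/1
  p_1/q_1 = 442/21
  p_2/q_2 = 18585/883
  p_3/q_3 = 390727/18564
q_2 = 883 ≤ 1401 < 18564 = q_3, so the answer is 18585/883.

18585/883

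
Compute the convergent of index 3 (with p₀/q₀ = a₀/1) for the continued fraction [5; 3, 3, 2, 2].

122/23

Using pₖ = aₖpₖ₋₁ + pₖ₋₂, qₖ = aₖqₖ₋₁ + qₖ₋₂ (with p₋₁=1, p₋₂=0, q₋₁=0, q₋₂=1):
  k=0: a=5, p=5, q=1
  k=1: a=3, p=16, q=3
  k=2: a=3, p=53, q=10
  k=3: a=2, p=122, q=23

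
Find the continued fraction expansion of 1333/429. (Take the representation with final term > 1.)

[3; 9, 3, 15]

1333 = 3×429 + 46
429 = 9×46 + 15
46 = 3×15 + 1
15 = 15×1 + 0  (stop)
So 1333/429 = [3; 9, 3, 15].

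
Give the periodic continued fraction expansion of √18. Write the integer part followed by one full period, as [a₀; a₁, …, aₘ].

[4; 4, 8]

a₀ = ⌊√18⌋ = 4.
With m₀=0, d₀=1 and mₖ₊₁ = dₖaₖ − mₖ, dₖ₊₁ = (n − mₖ₊₁²)/dₖ, aₖ₊₁ = ⌊(a₀+mₖ₊₁)/dₖ₊₁⌋:
  k=1: m=4, d=2, a=4
  k=2: m=4, d=1, a=8
d=1 and a=2a₀=8 at k=2, so the next step gives (m, d) = (4, 2) again — its k=1 value — and the period has length 2.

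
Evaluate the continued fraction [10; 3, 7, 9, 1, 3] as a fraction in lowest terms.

8977/870

Using pₖ = aₖpₖ₋₁ + pₖ₋₂ and qₖ = aₖqₖ₋₁ + qₖ₋₂:
  k=0: a=10, p=10, q=1
  k=1: a=3, p=31, q=3
  k=2: a=7, p=227, q=22
  k=3: a=9, p=2074, q=201
  k=4: a=1, p=2301, q=223
  k=5: a=3, p=8977, q=870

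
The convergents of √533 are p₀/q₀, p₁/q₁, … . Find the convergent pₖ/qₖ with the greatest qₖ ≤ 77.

531/23

√533 = [23; 11, 1, 1, 11, 46, …] (period length 5).
Convergents:
  p_0/q_0 = 23/1
  p_1/q_1 = 254/11
  p_2/q_2 = 277/12
  p_3/q_3 = 531/23
  p_4/q_4 = 6118/265
q_3 = 23 ≤ 77 < 265 = q_4, so the answer is 531/23.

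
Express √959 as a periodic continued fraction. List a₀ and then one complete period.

[30; 1, 29, 1, 60]

a₀ = ⌊√959⌋ = 30.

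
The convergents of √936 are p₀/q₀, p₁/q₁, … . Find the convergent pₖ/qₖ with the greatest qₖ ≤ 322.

5201/170

√936 = [30; 1, 1, 2, 6, 2, 1, 1, 60, …] (period length 8).
Convergents:
  p_0/q_0 = 30/1
  p_1/q_1 = 31/1
  p_2/q_2 = 61/2
  p_3/q_3 = 153/5
  p_4/q_4 = 979/32
  p_5/q_5 = 2111/69
  p_6/q_6 = 3090/101
  p_7/q_7 = 5201/170
  p_8/q_8 = 315150/10301
q_7 = 170 ≤ 322 < 10301 = q_8, so the answer is 5201/170.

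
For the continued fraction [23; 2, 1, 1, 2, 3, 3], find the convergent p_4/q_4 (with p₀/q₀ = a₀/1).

304/13

Using pₖ = aₖpₖ₋₁ + pₖ₋₂, qₖ = aₖqₖ₋₁ + qₖ₋₂ (with p₋₁=1, p₋₂=0, q₋₁=0, q₋₂=1):
  k=0: a=23, p=23, q=1
  k=1: a=2, p=47, q=2
  k=2: a=1, p=70, q=3
  k=3: a=1, p=117, q=5
  k=4: a=2, p=304, q=13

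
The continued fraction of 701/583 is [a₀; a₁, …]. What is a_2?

701 = 1·583 + 118   →  a_0 = 1
583 = 4·118 + 111   →  a_1 = 4
118 = 1·111 + 7   →  a_2 = 1

1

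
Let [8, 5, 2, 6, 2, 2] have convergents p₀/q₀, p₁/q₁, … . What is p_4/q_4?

1252/153

Using pₖ = aₖpₖ₋₁ + pₖ₋₂, qₖ = aₖqₖ₋₁ + qₖ₋₂ (with p₋₁=1, p₋₂=0, q₋₁=0, q₋₂=1):
  k=0: a=8, p=8, q=1
  k=1: a=5, p=41, q=5
  k=2: a=2, p=90, q=11
  k=3: a=6, p=581, q=71
  k=4: a=2, p=1252, q=153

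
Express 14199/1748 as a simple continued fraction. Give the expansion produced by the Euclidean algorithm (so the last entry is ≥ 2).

14199 = 8·1748 + 215
1748 = 8·215 + 28
215 = 7·28 + 19
28 = 1·19 + 9
19 = 2·9 + 1
9 = 9·1 + 0  (stop)
So 14199/1748 = [8; 8, 7, 1, 2, 9].

[8; 8, 7, 1, 2, 9]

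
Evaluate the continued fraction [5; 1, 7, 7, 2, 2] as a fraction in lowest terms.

Fold from the inside: start with 2/1.
  2 + 1/2 = 5/2
  7 + 2/5 = 37/5
  7 + 5/37 = 264/37
  1 + 37/264 = 301/264
  5 + 264/301 = 1769/301

1769/301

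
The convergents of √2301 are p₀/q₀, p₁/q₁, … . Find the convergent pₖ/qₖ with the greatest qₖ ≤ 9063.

147312/3071

√2301 = [47; 1, 30, 1, 94, …] (period length 4).
Convergents:
  p_0/q_0 = 47/1
  p_1/q_1 = 48/1
  p_2/q_2 = 1487/31
  p_3/q_3 = 1535/32
  p_4/q_4 = 145777/3039
  p_5/q_5 = 147312/3071
  p_6/q_6 = 4565137/95169
q_5 = 3071 ≤ 9063 < 95169 = q_6, so the answer is 147312/3071.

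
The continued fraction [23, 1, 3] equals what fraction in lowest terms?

95/4

Using pₖ = aₖpₖ₋₁ + pₖ₋₂ and qₖ = aₖqₖ₋₁ + qₖ₋₂:
  k=0: a=23, p=23, q=1
  k=1: a=1, p=24, q=1
  k=2: a=3, p=95, q=4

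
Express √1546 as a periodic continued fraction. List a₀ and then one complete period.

[39; 3, 7, 1, 1, 7, 3, 78]

a₀ = ⌊√1546⌋ = 39.
With m₀=0, d₀=1 and mₖ₊₁ = dₖaₖ − mₖ, dₖ₊₁ = (n − mₖ₊₁²)/dₖ, aₖ₊₁ = ⌊(a₀+mₖ₊₁)/dₖ₊₁⌋:
  k=1: m=39, d=25, a=3
  k=2: m=36, d=10, a=7
  k=3: m=34, d=39, a=1
  k=4: m=5, d=39, a=1
  k=5: m=34, d=10, a=7
  k=6: m=36, d=25, a=3
  k=7: m=39, d=1, a=78
d=1 and a=2a₀=78 at k=7, so the next step gives (m, d) = (39, 25) again — its k=1 value — and the period has length 7.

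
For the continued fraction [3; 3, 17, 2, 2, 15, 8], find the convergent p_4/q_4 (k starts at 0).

885/266

Using pₖ = aₖpₖ₋₁ + pₖ₋₂, qₖ = aₖqₖ₋₁ + qₖ₋₂ (with p₋₁=1, p₋₂=0, q₋₁=0, q₋₂=1):
  k=0: a=3, p=3, q=1
  k=1: a=3, p=10, q=3
  k=2: a=17, p=173, q=52
  k=3: a=2, p=356, q=107
  k=4: a=2, p=885, q=266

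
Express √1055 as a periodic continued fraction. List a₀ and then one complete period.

a₀ = ⌊√1055⌋ = 32.

[32; 2, 12, 2, 64]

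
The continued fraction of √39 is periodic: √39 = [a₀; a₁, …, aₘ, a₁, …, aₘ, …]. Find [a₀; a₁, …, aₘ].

a₀ = ⌊√39⌋ = 6.

[6; 4, 12]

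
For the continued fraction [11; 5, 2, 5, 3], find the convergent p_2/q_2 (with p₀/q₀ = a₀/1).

123/11

Using pₖ = aₖpₖ₋₁ + pₖ₋₂, qₖ = aₖqₖ₋₁ + qₖ₋₂ (with p₋₁=1, p₋₂=0, q₋₁=0, q₋₂=1):
  k=0: a=11, p=11, q=1
  k=1: a=5, p=56, q=5
  k=2: a=2, p=123, q=11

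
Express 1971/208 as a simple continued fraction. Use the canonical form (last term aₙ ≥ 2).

[9; 2, 9, 1, 9]

1971 = 9*208 + 99
208 = 2*99 + 10
99 = 9*10 + 9
10 = 1*9 + 1
9 = 9*1 + 0  (stop)
So 1971/208 = [9; 2, 9, 1, 9].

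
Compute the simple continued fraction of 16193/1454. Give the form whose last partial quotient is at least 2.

[11; 7, 3, 3, 1, 4, 3]

16193 = 11×1454 + 199
1454 = 7×199 + 61
199 = 3×61 + 16
61 = 3×16 + 13
16 = 1×13 + 3
13 = 4×3 + 1
3 = 3×1 + 0  (stop)
So 16193/1454 = [11; 7, 3, 3, 1, 4, 3].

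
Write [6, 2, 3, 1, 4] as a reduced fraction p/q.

277/43

Using pₖ = aₖpₖ₋₁ + pₖ₋₂ and qₖ = aₖqₖ₋₁ + qₖ₋₂:
  k=0: a=6, p=6, q=1
  k=1: a=2, p=13, q=2
  k=2: a=3, p=45, q=7
  k=3: a=1, p=58, q=9
  k=4: a=4, p=277, q=43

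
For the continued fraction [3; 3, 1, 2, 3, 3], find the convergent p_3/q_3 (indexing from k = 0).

36/11

Using pₖ = aₖpₖ₋₁ + pₖ₋₂, qₖ = aₖqₖ₋₁ + qₖ₋₂ (with p₋₁=1, p₋₂=0, q₋₁=0, q₋₂=1):
  k=0: a=3, p=3, q=1
  k=1: a=3, p=10, q=3
  k=2: a=1, p=13, q=4
  k=3: a=2, p=36, q=11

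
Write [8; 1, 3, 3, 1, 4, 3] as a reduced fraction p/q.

Using pₖ = aₖpₖ₋₁ + pₖ₋₂ and qₖ = aₖqₖ₋₁ + qₖ₋₂:
  k=0: a=8, p=8, q=1
  k=1: a=1, p=9, q=1
  k=2: a=3, p=35, q=4
  k=3: a=3, p=114, q=13
  k=4: a=1, p=149, q=17
  k=5: a=4, p=710, q=81
  k=6: a=3, p=2279, q=260

2279/260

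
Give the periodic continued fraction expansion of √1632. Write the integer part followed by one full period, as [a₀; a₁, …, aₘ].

[40; 2, 1, 1, 19, 1, 1, 2, 80]

a₀ = ⌊√1632⌋ = 40.
With m₀=0, d₀=1 and mₖ₊₁ = dₖaₖ − mₖ, dₖ₊₁ = (n − mₖ₊₁²)/dₖ, aₖ₊₁ = ⌊(a₀+mₖ₊₁)/dₖ₊₁⌋:
  k=1: m=40, d=32, a=2
  k=2: m=24, d=33, a=1
  k=3: m=9, d=47, a=1
  k=4: m=38, d=4, a=19
  k=5: m=38, d=47, a=1
  k=6: m=9, d=33, a=1
  k=7: m=24, d=32, a=2
  k=8: m=40, d=1, a=80
d=1 and a=2a₀=80 at k=8, so the next step gives (m, d) = (40, 32) again — its k=1 value — and the period has length 8.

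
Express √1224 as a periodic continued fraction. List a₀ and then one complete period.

a₀ = ⌊√1224⌋ = 34.
With m₀=0, d₀=1 and mₖ₊₁ = dₖaₖ − mₖ, dₖ₊₁ = (n − mₖ₊₁²)/dₖ, aₖ₊₁ = ⌊(a₀+mₖ₊₁)/dₖ₊₁⌋:
  k=1: m=34, d=68, a=1
  k=2: m=34, d=1, a=68
d=1 and a=2a₀=68 at k=2, so the next step gives (m, d) = (34, 68) again — its k=1 value — and the period has length 2.

[34; 1, 68]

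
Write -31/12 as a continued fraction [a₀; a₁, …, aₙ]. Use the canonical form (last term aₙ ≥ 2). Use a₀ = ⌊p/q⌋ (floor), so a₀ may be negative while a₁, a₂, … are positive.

-31 = -3×12 + 5
12 = 2×5 + 2
5 = 2×2 + 1
2 = 2×1 + 0  (stop)
So -31/12 = [-3; 2, 2, 2].

[-3; 2, 2, 2]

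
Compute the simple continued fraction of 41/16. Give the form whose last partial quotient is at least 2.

41 = 2*16 + 9
16 = 1*9 + 7
9 = 1*7 + 2
7 = 3*2 + 1
2 = 2*1 + 0  (stop)
So 41/16 = [2; 1, 1, 3, 2].

[2; 1, 1, 3, 2]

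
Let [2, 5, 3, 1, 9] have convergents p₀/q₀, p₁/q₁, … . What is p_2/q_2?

Using pₖ = aₖpₖ₋₁ + pₖ₋₂, qₖ = aₖqₖ₋₁ + qₖ₋₂ (with p₋₁=1, p₋₂=0, q₋₁=0, q₋₂=1):
  k=0: a=2, p=2, q=1
  k=1: a=5, p=11, q=5
  k=2: a=3, p=35, q=16

35/16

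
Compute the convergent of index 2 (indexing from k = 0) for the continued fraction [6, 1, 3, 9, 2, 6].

27/4

Using pₖ = aₖpₖ₋₁ + pₖ₋₂, qₖ = aₖqₖ₋₁ + qₖ₋₂ (with p₋₁=1, p₋₂=0, q₋₁=0, q₋₂=1):
  k=0: a=6, p=6, q=1
  k=1: a=1, p=7, q=1
  k=2: a=3, p=27, q=4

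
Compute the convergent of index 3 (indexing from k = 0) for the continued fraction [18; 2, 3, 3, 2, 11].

Using pₖ = aₖpₖ₋₁ + pₖ₋₂, qₖ = aₖqₖ₋₁ + qₖ₋₂ (with p₋₁=1, p₋₂=0, q₋₁=0, q₋₂=1):
  k=0: a=18, p=18, q=1
  k=1: a=2, p=37, q=2
  k=2: a=3, p=129, q=7
  k=3: a=3, p=424, q=23

424/23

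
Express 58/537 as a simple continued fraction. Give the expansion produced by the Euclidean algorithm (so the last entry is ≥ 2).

[0; 9, 3, 1, 6, 2]

58 = 0×537 + 58
537 = 9×58 + 15
58 = 3×15 + 13
15 = 1×13 + 2
13 = 6×2 + 1
2 = 2×1 + 0  (stop)
So 58/537 = [0; 9, 3, 1, 6, 2].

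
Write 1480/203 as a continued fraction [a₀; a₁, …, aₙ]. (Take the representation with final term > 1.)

1480 = 7×203 + 59
203 = 3×59 + 26
59 = 2×26 + 7
26 = 3×7 + 5
7 = 1×5 + 2
5 = 2×2 + 1
2 = 2×1 + 0  (stop)
So 1480/203 = [7; 3, 2, 3, 1, 2, 2].

[7; 3, 2, 3, 1, 2, 2]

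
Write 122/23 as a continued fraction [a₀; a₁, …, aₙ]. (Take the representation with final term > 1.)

122 = 5*23 + 7
23 = 3*7 + 2
7 = 3*2 + 1
2 = 2*1 + 0  (stop)
So 122/23 = [5; 3, 3, 2].

[5; 3, 3, 2]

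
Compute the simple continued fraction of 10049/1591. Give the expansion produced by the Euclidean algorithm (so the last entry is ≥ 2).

10049 = 6×1591 + 503
1591 = 3×503 + 82
503 = 6×82 + 11
82 = 7×11 + 5
11 = 2×5 + 1
5 = 5×1 + 0  (stop)
So 10049/1591 = [6; 3, 6, 7, 2, 5].

[6; 3, 6, 7, 2, 5]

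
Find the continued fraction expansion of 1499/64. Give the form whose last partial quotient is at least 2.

[23; 2, 2, 1, 2, 3]

1499 = 23·64 + 27
64 = 2·27 + 10
27 = 2·10 + 7
10 = 1·7 + 3
7 = 2·3 + 1
3 = 3·1 + 0  (stop)
So 1499/64 = [23; 2, 2, 1, 2, 3].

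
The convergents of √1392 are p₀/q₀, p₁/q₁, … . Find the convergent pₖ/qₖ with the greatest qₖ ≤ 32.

√1392 = [37; 3, 4, 3, 74, …] (period length 4).
Convergents:
  p_0/q_0 = 37/1
  p_1/q_1 = 112/3
  p_2/q_2 = 485/13
  p_3/q_3 = 1567/42
q_2 = 13 ≤ 32 < 42 = q_3, so the answer is 485/13.

485/13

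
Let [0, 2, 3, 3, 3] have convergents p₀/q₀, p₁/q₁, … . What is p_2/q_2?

3/7

Using pₖ = aₖpₖ₋₁ + pₖ₋₂, qₖ = aₖqₖ₋₁ + qₖ₋₂ (with p₋₁=1, p₋₂=0, q₋₁=0, q₋₂=1):
  k=0: a=0, p=0, q=1
  k=1: a=2, p=1, q=2
  k=2: a=3, p=3, q=7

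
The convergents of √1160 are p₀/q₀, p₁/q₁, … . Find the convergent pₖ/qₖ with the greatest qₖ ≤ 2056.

39406/1157

√1160 = [34; 17, 68, …] (period length 2).
Convergents:
  p_0/q_0 = 34/1
  p_1/q_1 = 579/17
  p_2/q_2 = 39406/1157
  p_3/q_3 = 670481/19686
q_2 = 1157 ≤ 2056 < 19686 = q_3, so the answer is 39406/1157.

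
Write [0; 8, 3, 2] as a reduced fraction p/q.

Using pₖ = aₖpₖ₋₁ + pₖ₋₂ and qₖ = aₖqₖ₋₁ + qₖ₋₂:
  k=0: a=0, p=0, q=1
  k=1: a=8, p=1, q=8
  k=2: a=3, p=3, q=25
  k=3: a=2, p=7, q=58

7/58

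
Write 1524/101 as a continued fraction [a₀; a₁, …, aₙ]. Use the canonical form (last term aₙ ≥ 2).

1524 = 15·101 + 9
101 = 11·9 + 2
9 = 4·2 + 1
2 = 2·1 + 0  (stop)
So 1524/101 = [15; 11, 4, 2].

[15; 11, 4, 2]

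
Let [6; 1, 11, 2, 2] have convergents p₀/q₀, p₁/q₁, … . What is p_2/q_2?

Using pₖ = aₖpₖ₋₁ + pₖ₋₂, qₖ = aₖqₖ₋₁ + qₖ₋₂ (with p₋₁=1, p₋₂=0, q₋₁=0, q₋₂=1):
  k=0: a=6, p=6, q=1
  k=1: a=1, p=7, q=1
  k=2: a=11, p=83, q=12

83/12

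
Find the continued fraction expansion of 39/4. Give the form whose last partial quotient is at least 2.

39 = 9·4 + 3
4 = 1·3 + 1
3 = 3·1 + 0  (stop)
So 39/4 = [9; 1, 3].

[9; 1, 3]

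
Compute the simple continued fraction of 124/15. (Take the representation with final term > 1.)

124 = 8×15 + 4
15 = 3×4 + 3
4 = 1×3 + 1
3 = 3×1 + 0  (stop)
So 124/15 = [8; 3, 1, 3].

[8; 3, 1, 3]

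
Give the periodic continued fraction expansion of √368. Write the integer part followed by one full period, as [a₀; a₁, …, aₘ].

a₀ = ⌊√368⌋ = 19.
With m₀=0, d₀=1 and mₖ₊₁ = dₖaₖ − mₖ, dₖ₊₁ = (n − mₖ₊₁²)/dₖ, aₖ₊₁ = ⌊(a₀+mₖ₊₁)/dₖ₊₁⌋:
  k=1: m=19, d=7, a=5
  k=2: m=16, d=16, a=2
  k=3: m=16, d=7, a=5
  k=4: m=19, d=1, a=38
d=1 and a=2a₀=38 at k=4, so the next step gives (m, d) = (19, 7) again — its k=1 value — and the period has length 4.

[19; 5, 2, 5, 38]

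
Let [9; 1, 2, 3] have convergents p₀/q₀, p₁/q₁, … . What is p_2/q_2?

Using pₖ = aₖpₖ₋₁ + pₖ₋₂, qₖ = aₖqₖ₋₁ + qₖ₋₂ (with p₋₁=1, p₋₂=0, q₋₁=0, q₋₂=1):
  k=0: a=9, p=9, q=1
  k=1: a=1, p=10, q=1
  k=2: a=2, p=29, q=3

29/3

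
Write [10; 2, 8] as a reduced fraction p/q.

Using pₖ = aₖpₖ₋₁ + pₖ₋₂ and qₖ = aₖqₖ₋₁ + qₖ₋₂:
  k=0: a=10, p=10, q=1
  k=1: a=2, p=21, q=2
  k=2: a=8, p=178, q=17

178/17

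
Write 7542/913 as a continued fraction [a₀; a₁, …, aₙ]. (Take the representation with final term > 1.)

[8; 3, 1, 5, 9, 1, 3]

7542 = 8×913 + 238
913 = 3×238 + 199
238 = 1×199 + 39
199 = 5×39 + 4
39 = 9×4 + 3
4 = 1×3 + 1
3 = 3×1 + 0  (stop)
So 7542/913 = [8; 3, 1, 5, 9, 1, 3].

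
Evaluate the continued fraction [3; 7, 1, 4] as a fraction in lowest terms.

122/39

Using pₖ = aₖpₖ₋₁ + pₖ₋₂ and qₖ = aₖqₖ₋₁ + qₖ₋₂:
  k=0: a=3, p=3, q=1
  k=1: a=7, p=22, q=7
  k=2: a=1, p=25, q=8
  k=3: a=4, p=122, q=39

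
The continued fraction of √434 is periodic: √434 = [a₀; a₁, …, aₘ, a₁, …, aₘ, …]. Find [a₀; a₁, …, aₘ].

a₀ = ⌊√434⌋ = 20.
With m₀=0, d₀=1 and mₖ₊₁ = dₖaₖ − mₖ, dₖ₊₁ = (n − mₖ₊₁²)/dₖ, aₖ₊₁ = ⌊(a₀+mₖ₊₁)/dₖ₊₁⌋:
  k=1: m=20, d=34, a=1
  k=2: m=14, d=7, a=4
  k=3: m=14, d=34, a=1
  k=4: m=20, d=1, a=40
d=1 and a=2a₀=40 at k=4, so the next step gives (m, d) = (20, 34) again — its k=1 value — and the period has length 4.

[20; 1, 4, 1, 40]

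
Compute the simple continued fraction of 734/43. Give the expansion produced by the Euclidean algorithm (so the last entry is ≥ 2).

[17; 14, 3]

734 = 17·43 + 3
43 = 14·3 + 1
3 = 3·1 + 0  (stop)
So 734/43 = [17; 14, 3].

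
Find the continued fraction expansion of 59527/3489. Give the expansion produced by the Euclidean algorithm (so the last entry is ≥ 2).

[17; 16, 3, 3, 2, 2, 1, 2]

59527 = 17·3489 + 214
3489 = 16·214 + 65
214 = 3·65 + 19
65 = 3·19 + 8
19 = 2·8 + 3
8 = 2·3 + 2
3 = 1·2 + 1
2 = 2·1 + 0  (stop)
So 59527/3489 = [17; 16, 3, 3, 2, 2, 1, 2].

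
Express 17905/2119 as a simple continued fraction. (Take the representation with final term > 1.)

[8; 2, 4, 2, 9, 5, 2]

17905 = 8*2119 + 953
2119 = 2*953 + 213
953 = 4*213 + 101
213 = 2*101 + 11
101 = 9*11 + 2
11 = 5*2 + 1
2 = 2*1 + 0  (stop)
So 17905/2119 = [8; 2, 4, 2, 9, 5, 2].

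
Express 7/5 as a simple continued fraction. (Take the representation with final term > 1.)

7 = 1·5 + 2
5 = 2·2 + 1
2 = 2·1 + 0  (stop)
So 7/5 = [1; 2, 2].

[1; 2, 2]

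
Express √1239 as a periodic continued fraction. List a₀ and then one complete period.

a₀ = ⌊√1239⌋ = 35.
With m₀=0, d₀=1 and mₖ₊₁ = dₖaₖ − mₖ, dₖ₊₁ = (n − mₖ₊₁²)/dₖ, aₖ₊₁ = ⌊(a₀+mₖ₊₁)/dₖ₊₁⌋:
  k=1: m=35, d=14, a=5
  k=2: m=35, d=1, a=70
d=1 and a=2a₀=70 at k=2, so the next step gives (m, d) = (35, 14) again — its k=1 value — and the period has length 2.

[35; 5, 70]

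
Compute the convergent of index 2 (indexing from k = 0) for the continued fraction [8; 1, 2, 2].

26/3

Using pₖ = aₖpₖ₋₁ + pₖ₋₂, qₖ = aₖqₖ₋₁ + qₖ₋₂ (with p₋₁=1, p₋₂=0, q₋₁=0, q₋₂=1):
  k=0: a=8, p=8, q=1
  k=1: a=1, p=9, q=1
  k=2: a=2, p=26, q=3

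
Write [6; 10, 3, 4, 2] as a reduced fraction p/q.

Fold from the inside: start with 2/1.
  4 + 1/2 = 9/2
  3 + 2/9 = 29/9
  10 + 9/29 = 299/29
  6 + 29/299 = 1823/299

1823/299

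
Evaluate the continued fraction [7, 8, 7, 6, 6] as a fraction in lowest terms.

Using pₖ = aₖpₖ₋₁ + pₖ₋₂ and qₖ = aₖqₖ₋₁ + qₖ₋₂:
  k=0: a=7, p=7, q=1
  k=1: a=8, p=57, q=8
  k=2: a=7, p=406, q=57
  k=3: a=6, p=2493, q=350
  k=4: a=6, p=15364, q=2157

15364/2157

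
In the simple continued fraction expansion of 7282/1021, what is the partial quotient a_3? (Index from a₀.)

7282 = 7·1021 + 135   →  a_0 = 7
1021 = 7·135 + 76   →  a_1 = 7
135 = 1·76 + 59   →  a_2 = 1
76 = 1·59 + 17   →  a_3 = 1

1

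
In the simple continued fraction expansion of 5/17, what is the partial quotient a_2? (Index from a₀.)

2

5 = 0·17 + 5   →  a_0 = 0
17 = 3·5 + 2   →  a_1 = 3
5 = 2·2 + 1   →  a_2 = 2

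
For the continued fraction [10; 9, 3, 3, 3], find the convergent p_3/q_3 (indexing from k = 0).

Using pₖ = aₖpₖ₋₁ + pₖ₋₂, qₖ = aₖqₖ₋₁ + qₖ₋₂ (with p₋₁=1, p₋₂=0, q₋₁=0, q₋₂=1):
  k=0: a=10, p=10, q=1
  k=1: a=9, p=91, q=9
  k=2: a=3, p=283, q=28
  k=3: a=3, p=940, q=93

940/93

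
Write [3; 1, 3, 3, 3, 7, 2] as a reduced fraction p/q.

2528/671

Fold from the inside: start with 2/1.
  7 + 1/2 = 15/2
  3 + 2/15 = 47/15
  3 + 15/47 = 156/47
  3 + 47/156 = 515/156
  1 + 156/515 = 671/515
  3 + 515/671 = 2528/671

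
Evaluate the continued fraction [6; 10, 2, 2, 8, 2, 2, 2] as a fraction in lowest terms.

33553/5504

Using pₖ = aₖpₖ₋₁ + pₖ₋₂ and qₖ = aₖqₖ₋₁ + qₖ₋₂:
  k=0: a=6, p=6, q=1
  k=1: a=10, p=61, q=10
  k=2: a=2, p=128, q=21
  k=3: a=2, p=317, q=52
  k=4: a=8, p=2664, q=437
  k=5: a=2, p=5645, q=926
  k=6: a=2, p=13954, q=2289
  k=7: a=2, p=33553, q=5504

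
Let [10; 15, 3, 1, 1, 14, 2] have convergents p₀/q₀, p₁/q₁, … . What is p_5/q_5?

Using pₖ = aₖpₖ₋₁ + pₖ₋₂, qₖ = aₖqₖ₋₁ + qₖ₋₂ (with p₋₁=1, p₋₂=0, q₋₁=0, q₋₂=1):
  k=0: a=10, p=10, q=1
  k=1: a=15, p=151, q=15
  k=2: a=3, p=463, q=46
  k=3: a=1, p=614, q=61
  k=4: a=1, p=1077, q=107
  k=5: a=14, p=15692, q=1559

15692/1559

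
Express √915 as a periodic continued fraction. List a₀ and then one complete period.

[30; 4, 60]

a₀ = ⌊√915⌋ = 30.
With m₀=0, d₀=1 and mₖ₊₁ = dₖaₖ − mₖ, dₖ₊₁ = (n − mₖ₊₁²)/dₖ, aₖ₊₁ = ⌊(a₀+mₖ₊₁)/dₖ₊₁⌋:
  k=1: m=30, d=15, a=4
  k=2: m=30, d=1, a=60
d=1 and a=2a₀=60 at k=2, so the next step gives (m, d) = (30, 15) again — its k=1 value — and the period has length 2.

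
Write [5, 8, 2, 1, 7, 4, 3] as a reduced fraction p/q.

Using pₖ = aₖpₖ₋₁ + pₖ₋₂ and qₖ = aₖqₖ₋₁ + qₖ₋₂:
  k=0: a=5, p=5, q=1
  k=1: a=8, p=41, q=8
  k=2: a=2, p=87, q=17
  k=3: a=1, p=128, q=25
  k=4: a=7, p=983, q=192
  k=5: a=4, p=4060, q=793
  k=6: a=3, p=13163, q=2571

13163/2571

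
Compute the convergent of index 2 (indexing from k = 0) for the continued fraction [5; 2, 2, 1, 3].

27/5

Using pₖ = aₖpₖ₋₁ + pₖ₋₂, qₖ = aₖqₖ₋₁ + qₖ₋₂ (with p₋₁=1, p₋₂=0, q₋₁=0, q₋₂=1):
  k=0: a=5, p=5, q=1
  k=1: a=2, p=11, q=2
  k=2: a=2, p=27, q=5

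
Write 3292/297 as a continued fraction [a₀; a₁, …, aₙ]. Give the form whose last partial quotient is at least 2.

[11; 11, 1, 7, 3]

3292 = 11·297 + 25
297 = 11·25 + 22
25 = 1·22 + 3
22 = 7·3 + 1
3 = 3·1 + 0  (stop)
So 3292/297 = [11; 11, 1, 7, 3].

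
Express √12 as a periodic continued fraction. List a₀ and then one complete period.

a₀ = ⌊√12⌋ = 3.
With m₀=0, d₀=1 and mₖ₊₁ = dₖaₖ − mₖ, dₖ₊₁ = (n − mₖ₊₁²)/dₖ, aₖ₊₁ = ⌊(a₀+mₖ₊₁)/dₖ₊₁⌋:
  k=1: m=3, d=3, a=2
  k=2: m=3, d=1, a=6
d=1 and a=2a₀=6 at k=2, so the next step gives (m, d) = (3, 3) again — its k=1 value — and the period has length 2.

[3; 2, 6]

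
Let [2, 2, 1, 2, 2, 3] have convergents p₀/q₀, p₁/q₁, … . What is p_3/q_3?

19/8

Using pₖ = aₖpₖ₋₁ + pₖ₋₂, qₖ = aₖqₖ₋₁ + qₖ₋₂ (with p₋₁=1, p₋₂=0, q₋₁=0, q₋₂=1):
  k=0: a=2, p=2, q=1
  k=1: a=2, p=5, q=2
  k=2: a=1, p=7, q=3
  k=3: a=2, p=19, q=8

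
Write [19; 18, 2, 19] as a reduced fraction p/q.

Fold from the inside: start with 19/1.
  2 + 1/19 = 39/19
  18 + 19/39 = 721/39
  19 + 39/721 = 13738/721

13738/721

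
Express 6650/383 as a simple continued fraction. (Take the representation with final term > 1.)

6650 = 17·383 + 139
383 = 2·139 + 105
139 = 1·105 + 34
105 = 3·34 + 3
34 = 11·3 + 1
3 = 3·1 + 0  (stop)
So 6650/383 = [17; 2, 1, 3, 11, 3].

[17; 2, 1, 3, 11, 3]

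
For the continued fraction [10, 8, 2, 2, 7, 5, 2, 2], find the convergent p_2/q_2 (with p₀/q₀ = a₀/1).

172/17

Using pₖ = aₖpₖ₋₁ + pₖ₋₂, qₖ = aₖqₖ₋₁ + qₖ₋₂ (with p₋₁=1, p₋₂=0, q₋₁=0, q₋₂=1):
  k=0: a=10, p=10, q=1
  k=1: a=8, p=81, q=8
  k=2: a=2, p=172, q=17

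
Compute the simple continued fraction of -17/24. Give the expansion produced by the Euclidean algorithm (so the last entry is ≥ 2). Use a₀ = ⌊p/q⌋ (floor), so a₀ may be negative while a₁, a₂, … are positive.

[-1; 3, 2, 3]

-17 = -1·24 + 7
24 = 3·7 + 3
7 = 2·3 + 1
3 = 3·1 + 0  (stop)
So -17/24 = [-1; 3, 2, 3].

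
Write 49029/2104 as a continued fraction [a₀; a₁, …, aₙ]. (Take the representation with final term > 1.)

[23; 3, 3, 3, 3, 19]

49029 = 23×2104 + 637
2104 = 3×637 + 193
637 = 3×193 + 58
193 = 3×58 + 19
58 = 3×19 + 1
19 = 19×1 + 0  (stop)
So 49029/2104 = [23; 3, 3, 3, 3, 19].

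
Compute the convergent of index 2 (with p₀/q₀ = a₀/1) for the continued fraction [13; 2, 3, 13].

94/7

Using pₖ = aₖpₖ₋₁ + pₖ₋₂, qₖ = aₖqₖ₋₁ + qₖ₋₂ (with p₋₁=1, p₋₂=0, q₋₁=0, q₋₂=1):
  k=0: a=13, p=13, q=1
  k=1: a=2, p=27, q=2
  k=2: a=3, p=94, q=7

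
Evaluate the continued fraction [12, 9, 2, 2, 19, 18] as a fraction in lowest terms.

199307/16463

Using pₖ = aₖpₖ₋₁ + pₖ₋₂ and qₖ = aₖqₖ₋₁ + qₖ₋₂:
  k=0: a=12, p=12, q=1
  k=1: a=9, p=109, q=9
  k=2: a=2, p=230, q=19
  k=3: a=2, p=569, q=47
  k=4: a=19, p=11041, q=912
  k=5: a=18, p=199307, q=16463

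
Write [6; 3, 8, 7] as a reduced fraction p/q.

Fold from the inside: start with 7/1.
  8 + 1/7 = 57/7
  3 + 7/57 = 178/57
  6 + 57/178 = 1125/178

1125/178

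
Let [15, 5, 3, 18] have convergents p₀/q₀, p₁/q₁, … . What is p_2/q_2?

243/16

Using pₖ = aₖpₖ₋₁ + pₖ₋₂, qₖ = aₖqₖ₋₁ + qₖ₋₂ (with p₋₁=1, p₋₂=0, q₋₁=0, q₋₂=1):
  k=0: a=15, p=15, q=1
  k=1: a=5, p=76, q=5
  k=2: a=3, p=243, q=16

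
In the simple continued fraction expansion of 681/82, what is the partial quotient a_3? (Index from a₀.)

1

681 = 8·82 + 25   →  a_0 = 8
82 = 3·25 + 7   →  a_1 = 3
25 = 3·7 + 4   →  a_2 = 3
7 = 1·4 + 3   →  a_3 = 1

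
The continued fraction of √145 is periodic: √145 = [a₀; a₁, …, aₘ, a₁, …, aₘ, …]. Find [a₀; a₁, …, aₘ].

[12; 24]

a₀ = ⌊√145⌋ = 12.
With m₀=0, d₀=1 and mₖ₊₁ = dₖaₖ − mₖ, dₖ₊₁ = (n − mₖ₊₁²)/dₖ, aₖ₊₁ = ⌊(a₀+mₖ₊₁)/dₖ₊₁⌋:
  k=1: m=12, d=1, a=24
d=1 and a=2a₀=24 at k=1, so the next step gives (m, d) = (12, 1) again — its k=1 value — and the period has length 1.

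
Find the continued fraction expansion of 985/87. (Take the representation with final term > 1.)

[11; 3, 9, 3]

985 = 11×87 + 28
87 = 3×28 + 3
28 = 9×3 + 1
3 = 3×1 + 0  (stop)
So 985/87 = [11; 3, 9, 3].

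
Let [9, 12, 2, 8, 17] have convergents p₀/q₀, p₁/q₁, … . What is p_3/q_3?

Using pₖ = aₖpₖ₋₁ + pₖ₋₂, qₖ = aₖqₖ₋₁ + qₖ₋₂ (with p₋₁=1, p₋₂=0, q₋₁=0, q₋₂=1):
  k=0: a=9, p=9, q=1
  k=1: a=12, p=109, q=12
  k=2: a=2, p=227, q=25
  k=3: a=8, p=1925, q=212

1925/212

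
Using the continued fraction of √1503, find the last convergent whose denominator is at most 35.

√1503 = [38; 1, 3, 3, 8, 3, 3, 1, 76, …] (period length 8).
Convergents:
  p_0/q_0 = 38/1
  p_1/q_1 = 39/1
  p_2/q_2 = 155/4
  p_3/q_3 = 504/13
  p_4/q_4 = 4187/108
q_3 = 13 ≤ 35 < 108 = q_4, so the answer is 504/13.

504/13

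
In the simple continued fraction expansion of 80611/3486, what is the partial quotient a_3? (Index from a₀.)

80611 = 23·3486 + 433   →  a_0 = 23
3486 = 8·433 + 22   →  a_1 = 8
433 = 19·22 + 15   →  a_2 = 19
22 = 1·15 + 7   →  a_3 = 1

1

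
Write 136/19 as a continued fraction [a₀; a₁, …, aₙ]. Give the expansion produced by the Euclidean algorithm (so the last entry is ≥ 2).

136 = 7×19 + 3
19 = 6×3 + 1
3 = 3×1 + 0  (stop)
So 136/19 = [7; 6, 3].

[7; 6, 3]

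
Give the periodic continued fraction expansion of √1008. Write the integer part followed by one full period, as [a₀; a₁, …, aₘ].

a₀ = ⌊√1008⌋ = 31.
With m₀=0, d₀=1 and mₖ₊₁ = dₖaₖ − mₖ, dₖ₊₁ = (n − mₖ₊₁²)/dₖ, aₖ₊₁ = ⌊(a₀+mₖ₊₁)/dₖ₊₁⌋:
  k=1: m=31, d=47, a=1
  k=2: m=16, d=16, a=2
  k=3: m=16, d=47, a=1
  k=4: m=31, d=1, a=62
d=1 and a=2a₀=62 at k=4, so the next step gives (m, d) = (31, 47) again — its k=1 value — and the period has length 4.

[31; 1, 2, 1, 62]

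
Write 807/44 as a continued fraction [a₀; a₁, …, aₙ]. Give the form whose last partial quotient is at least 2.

807 = 18*44 + 15
44 = 2*15 + 14
15 = 1*14 + 1
14 = 14*1 + 0  (stop)
So 807/44 = [18; 2, 1, 14].

[18; 2, 1, 14]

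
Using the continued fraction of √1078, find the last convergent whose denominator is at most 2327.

√1078 = [32; 1, 4, 1, 64, …] (period length 4).
Convergents:
  p_0/q_0 = 32/1
  p_1/q_1 = 33/1
  p_2/q_2 = 164/5
  p_3/q_3 = 197/6
  p_4/q_4 = 12772/389
  p_5/q_5 = 12969/395
  p_6/q_6 = 64648/1969
  p_7/q_7 = 77617/2364
q_6 = 1969 ≤ 2327 < 2364 = q_7, so the answer is 64648/1969.

64648/1969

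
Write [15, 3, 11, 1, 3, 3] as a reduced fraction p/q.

7233/472

Fold from the inside: start with 3/1.
  3 + 1/3 = 10/3
  1 + 3/10 = 13/10
  11 + 10/13 = 153/13
  3 + 13/153 = 472/153
  15 + 153/472 = 7233/472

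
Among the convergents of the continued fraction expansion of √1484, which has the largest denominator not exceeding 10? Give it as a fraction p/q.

√1484 = [38; 1, 1, 10, 1, 1, 76, …] (period length 6).
Convergents:
  p_0/q_0 = 38/1
  p_1/q_1 = 39/1
  p_2/q_2 = 77/2
  p_3/q_3 = 809/21
q_2 = 2 ≤ 10 < 21 = q_3, so the answer is 77/2.

77/2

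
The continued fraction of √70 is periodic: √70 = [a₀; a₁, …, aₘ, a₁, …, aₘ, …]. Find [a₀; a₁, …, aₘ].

a₀ = ⌊√70⌋ = 8.
With m₀=0, d₀=1 and mₖ₊₁ = dₖaₖ − mₖ, dₖ₊₁ = (n − mₖ₊₁²)/dₖ, aₖ₊₁ = ⌊(a₀+mₖ₊₁)/dₖ₊₁⌋:
  k=1: m=8, d=6, a=2
  k=2: m=4, d=9, a=1
  k=3: m=5, d=5, a=2
  k=4: m=5, d=9, a=1
  k=5: m=4, d=6, a=2
  k=6: m=8, d=1, a=16
d=1 and a=2a₀=16 at k=6, so the next step gives (m, d) = (8, 6) again — its k=1 value — and the period has length 6.

[8; 2, 1, 2, 1, 2, 16]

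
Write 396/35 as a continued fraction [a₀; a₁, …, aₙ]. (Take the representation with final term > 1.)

396 = 11·35 + 11
35 = 3·11 + 2
11 = 5·2 + 1
2 = 2·1 + 0  (stop)
So 396/35 = [11; 3, 5, 2].

[11; 3, 5, 2]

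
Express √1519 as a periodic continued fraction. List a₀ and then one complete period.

a₀ = ⌊√1519⌋ = 38.
With m₀=0, d₀=1 and mₖ₊₁ = dₖaₖ − mₖ, dₖ₊₁ = (n − mₖ₊₁²)/dₖ, aₖ₊₁ = ⌊(a₀+mₖ₊₁)/dₖ₊₁⌋:
  k=1: m=38, d=75, a=1
  k=2: m=37, d=2, a=37
  k=3: m=37, d=75, a=1
  k=4: m=38, d=1, a=76
d=1 and a=2a₀=76 at k=4, so the next step gives (m, d) = (38, 75) again — its k=1 value — and the period has length 4.

[38; 1, 37, 1, 76]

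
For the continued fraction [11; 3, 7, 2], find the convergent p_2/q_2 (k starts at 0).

Using pₖ = aₖpₖ₋₁ + pₖ₋₂, qₖ = aₖqₖ₋₁ + qₖ₋₂ (with p₋₁=1, p₋₂=0, q₋₁=0, q₋₂=1):
  k=0: a=11, p=11, q=1
  k=1: a=3, p=34, q=3
  k=2: a=7, p=249, q=22

249/22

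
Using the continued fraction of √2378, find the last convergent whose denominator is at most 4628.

√2378 = [48; 1, 3, 3, 1, 96, …] (period length 5).
Convergents:
  p_0/q_0 = 48/1
  p_1/q_1 = 49/1
  p_2/q_2 = 195/4
  p_3/q_3 = 634/13
  p_4/q_4 = 829/17
  p_5/q_5 = 80218/1645
  p_6/q_6 = 81047/1662
  p_7/q_7 = 323359/6631
q_6 = 1662 ≤ 4628 < 6631 = q_7, so the answer is 81047/1662.

81047/1662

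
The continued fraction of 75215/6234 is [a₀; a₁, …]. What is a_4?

75215 = 12·6234 + 407   →  a_0 = 12
6234 = 15·407 + 129   →  a_1 = 15
407 = 3·129 + 20   →  a_2 = 3
129 = 6·20 + 9   →  a_3 = 6
20 = 2·9 + 2   →  a_4 = 2

2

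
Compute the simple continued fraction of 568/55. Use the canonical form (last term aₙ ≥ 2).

[10; 3, 18]

568 = 10×55 + 18
55 = 3×18 + 1
18 = 18×1 + 0  (stop)
So 568/55 = [10; 3, 18].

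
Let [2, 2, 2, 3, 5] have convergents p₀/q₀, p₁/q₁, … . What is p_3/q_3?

41/17

Using pₖ = aₖpₖ₋₁ + pₖ₋₂, qₖ = aₖqₖ₋₁ + qₖ₋₂ (with p₋₁=1, p₋₂=0, q₋₁=0, q₋₂=1):
  k=0: a=2, p=2, q=1
  k=1: a=2, p=5, q=2
  k=2: a=2, p=12, q=5
  k=3: a=3, p=41, q=17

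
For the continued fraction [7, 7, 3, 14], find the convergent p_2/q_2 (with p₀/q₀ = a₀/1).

157/22

Using pₖ = aₖpₖ₋₁ + pₖ₋₂, qₖ = aₖqₖ₋₁ + qₖ₋₂ (with p₋₁=1, p₋₂=0, q₋₁=0, q₋₂=1):
  k=0: a=7, p=7, q=1
  k=1: a=7, p=50, q=7
  k=2: a=3, p=157, q=22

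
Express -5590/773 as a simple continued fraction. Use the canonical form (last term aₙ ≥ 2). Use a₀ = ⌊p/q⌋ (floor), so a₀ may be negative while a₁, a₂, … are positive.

-5590 = -8*773 + 594
773 = 1*594 + 179
594 = 3*179 + 57
179 = 3*57 + 8
57 = 7*8 + 1
8 = 8*1 + 0  (stop)
So -5590/773 = [-8; 1, 3, 3, 7, 8].

[-8; 1, 3, 3, 7, 8]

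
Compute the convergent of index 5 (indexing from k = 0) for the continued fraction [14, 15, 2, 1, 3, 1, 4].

Using pₖ = aₖpₖ₋₁ + pₖ₋₂, qₖ = aₖqₖ₋₁ + qₖ₋₂ (with p₋₁=1, p₋₂=0, q₋₁=0, q₋₂=1):
  k=0: a=14, p=14, q=1
  k=1: a=15, p=211, q=15
  k=2: a=2, p=436, q=31
  k=3: a=1, p=647, q=46
  k=4: a=3, p=2377, q=169
  k=5: a=1, p=3024, q=215

3024/215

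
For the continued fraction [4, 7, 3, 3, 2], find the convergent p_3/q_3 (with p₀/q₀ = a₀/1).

302/73

Using pₖ = aₖpₖ₋₁ + pₖ₋₂, qₖ = aₖqₖ₋₁ + qₖ₋₂ (with p₋₁=1, p₋₂=0, q₋₁=0, q₋₂=1):
  k=0: a=4, p=4, q=1
  k=1: a=7, p=29, q=7
  k=2: a=3, p=91, q=22
  k=3: a=3, p=302, q=73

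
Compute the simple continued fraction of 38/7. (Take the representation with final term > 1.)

[5; 2, 3]

38 = 5·7 + 3
7 = 2·3 + 1
3 = 3·1 + 0  (stop)
So 38/7 = [5; 2, 3].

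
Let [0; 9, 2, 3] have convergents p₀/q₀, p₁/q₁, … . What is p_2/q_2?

Using pₖ = aₖpₖ₋₁ + pₖ₋₂, qₖ = aₖqₖ₋₁ + qₖ₋₂ (with p₋₁=1, p₋₂=0, q₋₁=0, q₋₂=1):
  k=0: a=0, p=0, q=1
  k=1: a=9, p=1, q=9
  k=2: a=2, p=2, q=19

2/19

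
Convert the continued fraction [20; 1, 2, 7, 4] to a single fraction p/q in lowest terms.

Using pₖ = aₖpₖ₋₁ + pₖ₋₂ and qₖ = aₖqₖ₋₁ + qₖ₋₂:
  k=0: a=20, p=20, q=1
  k=1: a=1, p=21, q=1
  k=2: a=2, p=62, q=3
  k=3: a=7, p=455, q=22
  k=4: a=4, p=1882, q=91

1882/91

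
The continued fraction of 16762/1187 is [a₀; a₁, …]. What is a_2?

16762 = 14·1187 + 144   →  a_0 = 14
1187 = 8·144 + 35   →  a_1 = 8
144 = 4·35 + 4   →  a_2 = 4

4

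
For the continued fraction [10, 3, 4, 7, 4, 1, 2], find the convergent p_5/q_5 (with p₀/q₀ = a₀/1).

4979/483

Using pₖ = aₖpₖ₋₁ + pₖ₋₂, qₖ = aₖqₖ₋₁ + qₖ₋₂ (with p₋₁=1, p₋₂=0, q₋₁=0, q₋₂=1):
  k=0: a=10, p=10, q=1
  k=1: a=3, p=31, q=3
  k=2: a=4, p=134, q=13
  k=3: a=7, p=969, q=94
  k=4: a=4, p=4010, q=389
  k=5: a=1, p=4979, q=483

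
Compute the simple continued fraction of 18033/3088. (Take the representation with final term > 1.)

[5; 1, 5, 4, 5, 7, 1, 2]

18033 = 5·3088 + 2593
3088 = 1·2593 + 495
2593 = 5·495 + 118
495 = 4·118 + 23
118 = 5·23 + 3
23 = 7·3 + 2
3 = 1·2 + 1
2 = 2·1 + 0  (stop)
So 18033/3088 = [5; 1, 5, 4, 5, 7, 1, 2].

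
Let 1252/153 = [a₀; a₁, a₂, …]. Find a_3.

6

1252 = 8·153 + 28   →  a_0 = 8
153 = 5·28 + 13   →  a_1 = 5
28 = 2·13 + 2   →  a_2 = 2
13 = 6·2 + 1   →  a_3 = 6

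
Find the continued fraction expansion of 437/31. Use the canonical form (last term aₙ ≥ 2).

[14; 10, 3]

437 = 14×31 + 3
31 = 10×3 + 1
3 = 3×1 + 0  (stop)
So 437/31 = [14; 10, 3].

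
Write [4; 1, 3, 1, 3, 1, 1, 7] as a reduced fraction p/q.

1557/325

Fold from the inside: start with 7/1.
  1 + 1/7 = 8/7
  1 + 7/8 = 15/8
  3 + 8/15 = 53/15
  1 + 15/53 = 68/53
  3 + 53/68 = 257/68
  1 + 68/257 = 325/257
  4 + 257/325 = 1557/325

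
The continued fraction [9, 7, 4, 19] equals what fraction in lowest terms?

5099/558

Using pₖ = aₖpₖ₋₁ + pₖ₋₂ and qₖ = aₖqₖ₋₁ + qₖ₋₂:
  k=0: a=9, p=9, q=1
  k=1: a=7, p=64, q=7
  k=2: a=4, p=265, q=29
  k=3: a=19, p=5099, q=558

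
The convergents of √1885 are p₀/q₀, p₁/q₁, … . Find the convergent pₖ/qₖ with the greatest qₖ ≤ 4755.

90567/2086

√1885 = [43; 2, 2, 2, 86, …] (period length 4).
Convergents:
  p_0/q_0 = 43/1
  p_1/q_1 = 87/2
  p_2/q_2 = 217/5
  p_3/q_3 = 521/12
  p_4/q_4 = 45023/1037
  p_5/q_5 = 90567/2086
  p_6/q_6 = 226157/5209
q_5 = 2086 ≤ 4755 < 5209 = q_6, so the answer is 90567/2086.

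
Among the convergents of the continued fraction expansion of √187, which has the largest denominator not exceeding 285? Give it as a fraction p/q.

√187 = [13; 1, 2, 13, 2, 1, 26, …] (period length 6).
Convergents:
  p_0/q_0 = 13/1
  p_1/q_1 = 14/1
  p_2/q_2 = 41/3
  p_3/q_3 = 547/40
  p_4/q_4 = 1135/83
  p_5/q_5 = 1682/123
  p_6/q_6 = 44867/3281
q_5 = 123 ≤ 285 < 3281 = q_6, so the answer is 1682/123.

1682/123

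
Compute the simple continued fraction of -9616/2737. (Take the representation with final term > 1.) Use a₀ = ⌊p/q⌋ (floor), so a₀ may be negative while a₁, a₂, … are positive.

-9616 = -4×2737 + 1332
2737 = 2×1332 + 73
1332 = 18×73 + 18
73 = 4×18 + 1
18 = 18×1 + 0  (stop)
So -9616/2737 = [-4; 2, 18, 4, 18].

[-4; 2, 18, 4, 18]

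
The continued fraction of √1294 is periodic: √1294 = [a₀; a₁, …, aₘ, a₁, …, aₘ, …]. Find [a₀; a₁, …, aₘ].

[35; 1, 34, 1, 70]

a₀ = ⌊√1294⌋ = 35.
With m₀=0, d₀=1 and mₖ₊₁ = dₖaₖ − mₖ, dₖ₊₁ = (n − mₖ₊₁²)/dₖ, aₖ₊₁ = ⌊(a₀+mₖ₊₁)/dₖ₊₁⌋:
  k=1: m=35, d=69, a=1
  k=2: m=34, d=2, a=34
  k=3: m=34, d=69, a=1
  k=4: m=35, d=1, a=70
d=1 and a=2a₀=70 at k=4, so the next step gives (m, d) = (35, 69) again — its k=1 value — and the period has length 4.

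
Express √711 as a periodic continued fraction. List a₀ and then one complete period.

[26; 1, 1, 1, 52]

a₀ = ⌊√711⌋ = 26.
With m₀=0, d₀=1 and mₖ₊₁ = dₖaₖ − mₖ, dₖ₊₁ = (n − mₖ₊₁²)/dₖ, aₖ₊₁ = ⌊(a₀+mₖ₊₁)/dₖ₊₁⌋:
  k=1: m=26, d=35, a=1
  k=2: m=9, d=18, a=1
  k=3: m=9, d=35, a=1
  k=4: m=26, d=1, a=52
d=1 and a=2a₀=52 at k=4, so the next step gives (m, d) = (26, 35) again — its k=1 value — and the period has length 4.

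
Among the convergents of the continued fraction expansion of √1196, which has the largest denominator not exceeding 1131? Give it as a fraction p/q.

√1196 = [34; 1, 1, 2, 1, 1, 68, …] (period length 6).
Convergents:
  p_0/q_0 = 34/1
  p_1/q_1 = 35/1
  p_2/q_2 = 69/2
  p_3/q_3 = 173/5
  p_4/q_4 = 242/7
  p_5/q_5 = 415/12
  p_6/q_6 = 28462/823
  p_7/q_7 = 28877/835
  p_8/q_8 = 57339/1658
q_7 = 835 ≤ 1131 < 1658 = q_8, so the answer is 28877/835.

28877/835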